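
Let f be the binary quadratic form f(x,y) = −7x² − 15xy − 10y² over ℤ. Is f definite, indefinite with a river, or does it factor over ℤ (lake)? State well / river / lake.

D = b²−4ac = (-15)² − 4·(-7)·(-10) = -55
D < 0 ⇒ definite ⇒ every region one sign ⇒ single well

well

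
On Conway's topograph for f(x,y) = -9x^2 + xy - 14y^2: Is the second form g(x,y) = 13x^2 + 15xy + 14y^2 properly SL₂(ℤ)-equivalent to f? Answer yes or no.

D₁ = -503, D₂ = -503
f is negative-definite; reduce −f:
−f: reduced (well bottom): (9,-1,14) with a≤c, −a<b≤a
flip sign back: reduced form of f is (-9,1,-14)
g: translate: b→-11 (≡15 mod 26), so (13,15,14)→(13,-11,12)
g: flip: (13,-11,12)→(12,11,13)
g: reduced (well bottom): (12,11,13) with a≤c, −a<b≤a
reduced forms (-9, 1, -14) vs (12, 11, 13) ⇒ inequivalent

no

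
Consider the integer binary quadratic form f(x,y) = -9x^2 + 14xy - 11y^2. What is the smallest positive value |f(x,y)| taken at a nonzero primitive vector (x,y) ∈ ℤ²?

translate: b→4 (≡-14 mod 18), so (9,-14,11)→(9,4,6)
flip: (9,4,6)→(6,-4,9)
reduced (well bottom): (6,-4,9) with a≤c, −a<b≤a
well minimum |f| = |-6| = 6 (negative-definite)

6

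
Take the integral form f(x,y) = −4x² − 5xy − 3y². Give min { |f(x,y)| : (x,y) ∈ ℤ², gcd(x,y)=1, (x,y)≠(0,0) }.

translate: b→-3 (≡5 mod 8), so (4,5,3)→(4,-3,2)
flip: (4,-3,2)→(2,3,4)
translate: b→-1 (≡3 mod 4), so (2,3,4)→(2,-1,3)
reduced (well bottom): (2,-1,3) with a≤c, −a<b≤a
well minimum |f| = |-2| = 2 (negative-definite)

2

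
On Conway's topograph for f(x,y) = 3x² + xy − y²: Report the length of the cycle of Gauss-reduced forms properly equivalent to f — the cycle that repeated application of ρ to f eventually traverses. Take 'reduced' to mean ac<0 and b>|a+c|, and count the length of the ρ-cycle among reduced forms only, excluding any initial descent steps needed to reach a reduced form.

D = 13, ⌊√D⌋ = 3
descent: ρ → (-1,3,1)  [lands on river]
river: ρ → (1,3,-1)
ρ-cycle length = 2 (tail of 1 descent step not counted)

2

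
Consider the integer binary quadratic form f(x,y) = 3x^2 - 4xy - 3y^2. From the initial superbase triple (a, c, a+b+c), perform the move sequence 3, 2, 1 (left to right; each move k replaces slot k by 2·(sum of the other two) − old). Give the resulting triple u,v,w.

start (3,-3,-4) = (f(1,0),f(0,1),f(1,1))
replace slot 3: 2·(3+(-3)) − (-4) = 4 → (3,-3,4)
replace slot 2: 2·(3+4) − (-3) = 17 → (3,17,4)
replace slot 1: 2·(17+4) − 3 = 39 → (39,17,4)

39,17,4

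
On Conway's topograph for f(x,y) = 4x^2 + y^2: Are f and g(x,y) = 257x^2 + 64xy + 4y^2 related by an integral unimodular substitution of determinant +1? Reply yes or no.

D₁ = -16, D₂ = -16
f: flip: (4,0,1)→(1,0,4)
f: reduced (well bottom): (1,0,4) with a≤c, −a<b≤a
g: flip: (257,64,4)→(4,-64,257)
g: translate: b→0 (≡-64 mod 8), so (4,-64,257)→(4,0,1)
g: flip: (4,0,1)→(1,0,4)
g: reduced (well bottom): (1,0,4) with a≤c, −a<b≤a
reduced forms (1, 0, 4) vs (1, 0, 4) ⇒ equivalent

yes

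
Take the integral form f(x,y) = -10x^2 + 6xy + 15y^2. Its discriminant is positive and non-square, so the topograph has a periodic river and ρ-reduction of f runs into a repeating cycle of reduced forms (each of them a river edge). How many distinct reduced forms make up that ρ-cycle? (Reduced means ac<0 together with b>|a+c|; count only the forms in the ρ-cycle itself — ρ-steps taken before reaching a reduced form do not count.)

D = 636, ⌊√D⌋ = 25
river: ρ → (15,24,-1)
river: ρ → (-1,24,15)
river: ρ → (15,6,-10)
river: ρ → (-10,14,11)
river: ρ → (11,8,-13)
river: ρ → (-13,18,6)
river: ρ → (6,18,-13)
river: ρ → (-13,8,11)
river: ρ → (11,14,-10)
river: ρ → (-10,6,15)
ρ-cycle length = 10 (tail of 0 descent steps not counted)

10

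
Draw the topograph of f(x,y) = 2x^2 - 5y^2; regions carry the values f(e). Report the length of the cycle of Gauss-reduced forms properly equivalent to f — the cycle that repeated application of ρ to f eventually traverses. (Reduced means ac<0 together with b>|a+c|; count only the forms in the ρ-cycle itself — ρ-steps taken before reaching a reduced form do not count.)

D = 40, ⌊√D⌋ = 6
descent: ρ → (-5,0,2)
descent: ρ → (2,4,-3)  [lands on river]
river: ρ → (-3,2,3)
river: ρ → (3,4,-2)
river: ρ → (-2,4,3)
river: ρ → (3,2,-3)
river: ρ → (-3,4,2)
ρ-cycle length = 6 (tail of 2 descent steps not counted)

6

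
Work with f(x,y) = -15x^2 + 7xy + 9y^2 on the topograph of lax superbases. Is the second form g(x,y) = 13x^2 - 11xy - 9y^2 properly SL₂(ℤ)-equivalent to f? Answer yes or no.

D₁ = 589, D₂ = 589
river cycle of f (length 16): (9, 11, -13), (-13, 15, 7), (7, 13, -15), (-15, 17, 5), (5, 23, -3), (-3, 19, 19), (19, 19, -3), (-3, 23, 5), (5, 17, -15), (-15, 13, 7), … (6 more)
river cycle of g (length 16): (-9, 11, 13), (13, 15, -7), (-7, 13, 15), (15, 17, -5), (-5, 23, 3), (3, 19, -19), (-19, 19, 3), (3, 23, -5), (-5, 17, 15), (15, 13, -7), … (6 more)
cycles differ ⇒ inequivalent

no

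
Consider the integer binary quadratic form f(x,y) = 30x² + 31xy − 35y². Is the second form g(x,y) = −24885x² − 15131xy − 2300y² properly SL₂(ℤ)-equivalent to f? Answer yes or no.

D₁ = 5161, D₂ = 5161
river cycle of f (length 122): (-35, 39, 26), (26, 65, -9), (-9, 61, 40), (40, 19, -30), (-30, 41, 29), (29, 17, -42), (-42, 67, 4), (4, 69, -25), (-25, 31, 42), (42, 53, -14), … (112 more)
river cycle of g (length 122): (-35, 39, 26), (26, 65, -9), (-9, 61, 40), (40, 19, -30), (-30, 41, 29), (29, 17, -42), (-42, 67, 4), (4, 69, -25), (-25, 31, 42), (42, 53, -14), … (112 more)
cycles coincide ⇒ equivalent

yes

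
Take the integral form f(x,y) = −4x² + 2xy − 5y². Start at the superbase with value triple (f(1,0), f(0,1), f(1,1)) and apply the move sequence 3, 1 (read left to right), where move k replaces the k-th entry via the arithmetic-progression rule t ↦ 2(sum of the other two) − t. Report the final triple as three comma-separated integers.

start (-4,-5,-7) = (f(1,0),f(0,1),f(1,1))
replace slot 3: 2·((-4)+(-5)) − (-7) = -11 → (-4,-5,-11)
replace slot 1: 2·((-5)+(-11)) − (-4) = -28 → (-28,-5,-11)

-28,-5,-11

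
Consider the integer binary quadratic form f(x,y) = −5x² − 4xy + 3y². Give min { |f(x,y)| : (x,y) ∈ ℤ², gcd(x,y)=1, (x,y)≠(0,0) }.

descent: ρ → (3,4,-5)  [lands on river]
river: ρ → (-5,6,2)
river: ρ → (2,6,-5)
river: ρ → (-5,4,3)
river: ρ → (3,8,-1)
river: ρ → (-1,8,3)
closes: descent 1, river 6
min |a| on river = 1

1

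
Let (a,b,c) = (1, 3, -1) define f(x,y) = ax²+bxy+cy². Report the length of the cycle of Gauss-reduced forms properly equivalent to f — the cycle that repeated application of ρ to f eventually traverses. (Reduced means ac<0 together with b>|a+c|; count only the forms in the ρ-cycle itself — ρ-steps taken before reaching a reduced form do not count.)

D = 13, ⌊√D⌋ = 3
river: ρ → (-1,3,1)
river: ρ → (1,3,-1)
ρ-cycle length = 2 (tail of 0 descent steps not counted)

2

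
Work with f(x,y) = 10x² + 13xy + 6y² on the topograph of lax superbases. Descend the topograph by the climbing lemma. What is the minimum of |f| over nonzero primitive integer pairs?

translate: b→-7 (≡13 mod 20), so (10,13,6)→(10,-7,3)
flip: (10,-7,3)→(3,7,10)
translate: b→1 (≡7 mod 6), so (3,7,10)→(3,1,6)
reduced (well bottom): (3,1,6) with a≤c, −a<b≤a
well minimum = a = 3

3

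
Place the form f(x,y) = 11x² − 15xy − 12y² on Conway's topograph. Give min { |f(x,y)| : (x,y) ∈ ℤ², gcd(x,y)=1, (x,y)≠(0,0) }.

descent: ρ → (-12,15,11)  [lands on river]
river: ρ → (11,7,-16)
river: ρ → (-16,25,2)
river: ρ → (2,27,-3)
river: ρ → (-3,27,2)
river: ρ → (2,25,-16)
river: ρ → (-16,7,11)
river: ρ → (11,15,-12)
river: ρ → (-12,9,14)
river: ρ → (14,19,-7)
river: ρ → (-7,23,8)
river: ρ → (8,25,-4)
river: ρ → (-4,23,14)
river: ρ → (14,5,-13)
river: ρ → (-13,21,6)
river: ρ → (6,27,-1)
river: ρ → (-1,27,6)
river: ρ → (6,21,-13)
river: ρ → (-13,5,14)
river: ρ → (14,23,-4)
river: ρ → (-4,25,8)
river: ρ → (8,23,-7)
river: ρ → (-7,19,14)
river: ρ → (14,9,-12)
closes: descent 1, river 24
min |a| on river = 1

1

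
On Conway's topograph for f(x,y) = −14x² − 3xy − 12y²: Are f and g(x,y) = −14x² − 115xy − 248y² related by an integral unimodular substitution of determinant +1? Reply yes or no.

D₁ = -663, D₂ = -663
f is negative-definite; reduce −f:
−f: flip: (14,3,12)→(12,-3,14)
−f: reduced (well bottom): (12,-3,14) with a≤c, −a<b≤a
flip sign back: reduced form of f is (-12,3,-14)
g is negative-definite; reduce −g:
−g: translate: b→3 (≡115 mod 28), so (14,115,248)→(14,3,12)
−g: flip: (14,3,12)→(12,-3,14)
−g: reduced (well bottom): (12,-3,14) with a≤c, −a<b≤a
flip sign back: reduced form of g is (-12,3,-14)
reduced forms (-12, 3, -14) vs (-12, 3, -14) ⇒ equivalent

yes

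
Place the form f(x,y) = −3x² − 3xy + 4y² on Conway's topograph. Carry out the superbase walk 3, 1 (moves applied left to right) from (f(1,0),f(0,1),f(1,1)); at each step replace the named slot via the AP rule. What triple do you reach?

start (-3,4,-2) = (f(1,0),f(0,1),f(1,1))
replace slot 3: 2·((-3)+4) − (-2) = 4 → (-3,4,4)
replace slot 1: 2·(4+4) − (-3) = 19 → (19,4,4)

19,4,4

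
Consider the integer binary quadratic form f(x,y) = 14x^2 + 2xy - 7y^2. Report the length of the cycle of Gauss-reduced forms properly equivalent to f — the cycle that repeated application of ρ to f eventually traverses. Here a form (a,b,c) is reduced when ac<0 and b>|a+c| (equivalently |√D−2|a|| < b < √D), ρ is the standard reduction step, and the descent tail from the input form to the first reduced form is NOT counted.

D = 396, ⌊√D⌋ = 19
descent: ρ → (-7,12,9)  [lands on river]
river: ρ → (9,6,-10)
river: ρ → (-10,14,5)
river: ρ → (5,16,-7)
ρ-cycle length = 4 (tail of 1 descent step not counted)

4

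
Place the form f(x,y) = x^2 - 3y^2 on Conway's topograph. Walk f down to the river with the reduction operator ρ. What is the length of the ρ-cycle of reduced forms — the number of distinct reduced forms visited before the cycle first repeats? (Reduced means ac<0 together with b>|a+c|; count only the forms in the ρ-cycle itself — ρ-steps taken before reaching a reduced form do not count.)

D = 12, ⌊√D⌋ = 3
descent: ρ → (-3,0,1)
descent: ρ → (1,2,-2)  [lands on river]
river: ρ → (-2,2,1)
ρ-cycle length = 2 (tail of 2 descent steps not counted)

2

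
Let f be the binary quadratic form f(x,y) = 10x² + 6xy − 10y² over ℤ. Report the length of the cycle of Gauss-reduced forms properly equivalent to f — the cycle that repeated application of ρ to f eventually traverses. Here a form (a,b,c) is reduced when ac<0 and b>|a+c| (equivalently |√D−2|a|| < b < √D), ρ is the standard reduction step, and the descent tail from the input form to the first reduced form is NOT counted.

D = 436, ⌊√D⌋ = 20
river: ρ → (-10,14,6)
river: ρ → (6,10,-14)
river: ρ → (-14,18,2)
river: ρ → (2,18,-14)
river: ρ → (-14,10,6)
river: ρ → (6,14,-10)
river: ρ → (-10,6,10)
river: ρ → (10,14,-6)
river: ρ → (-6,10,14)
river: ρ → (14,18,-2)
river: ρ → (-2,18,14)
river: ρ → (14,10,-6)
river: ρ → (-6,14,10)
river: ρ → (10,6,-10)
ρ-cycle length = 14 (tail of 0 descent steps not counted)

14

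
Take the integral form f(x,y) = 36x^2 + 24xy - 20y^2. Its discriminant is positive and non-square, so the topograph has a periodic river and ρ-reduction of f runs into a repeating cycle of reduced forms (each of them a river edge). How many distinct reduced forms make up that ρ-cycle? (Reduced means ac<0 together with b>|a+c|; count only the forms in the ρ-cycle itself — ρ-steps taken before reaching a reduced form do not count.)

D = 3456, ⌊√D⌋ = 58
river: ρ → (-20,56,4)
river: ρ → (4,56,-20)
river: ρ → (-20,24,36)
river: ρ → (36,48,-8)
river: ρ → (-8,48,36)
river: ρ → (36,24,-20)
ρ-cycle length = 6 (tail of 0 descent steps not counted)

6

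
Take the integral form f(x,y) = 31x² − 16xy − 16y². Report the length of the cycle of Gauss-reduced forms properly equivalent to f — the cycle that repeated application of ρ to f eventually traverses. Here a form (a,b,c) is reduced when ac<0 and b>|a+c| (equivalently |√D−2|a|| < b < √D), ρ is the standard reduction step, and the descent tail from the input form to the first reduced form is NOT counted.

D = 2240, ⌊√D⌋ = 47
descent: ρ → (-16,16,31)  [lands on river]
river: ρ → (31,46,-1)
river: ρ → (-1,46,31)
river: ρ → (31,16,-16)
ρ-cycle length = 4 (tail of 1 descent step not counted)

4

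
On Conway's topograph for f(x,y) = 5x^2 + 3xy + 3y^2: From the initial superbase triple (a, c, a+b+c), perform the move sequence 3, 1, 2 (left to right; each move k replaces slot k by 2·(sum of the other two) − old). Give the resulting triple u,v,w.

start (5,3,11) = (f(1,0),f(0,1),f(1,1))
replace slot 3: 2·(5+3) − 11 = 5 → (5,3,5)
replace slot 1: 2·(3+5) − 5 = 11 → (11,3,5)
replace slot 2: 2·(11+5) − 3 = 29 → (11,29,5)

11,29,5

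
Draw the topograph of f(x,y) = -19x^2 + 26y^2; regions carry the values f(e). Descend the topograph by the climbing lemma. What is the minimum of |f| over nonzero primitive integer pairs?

descent: ρ → (26,0,-19)
descent: ρ → (-19,38,7)  [lands on river]
river: ρ → (7,32,-34)
river: ρ → (-34,36,5)
river: ρ → (5,44,-2)
river: ρ → (-2,44,5)
river: ρ → (5,36,-34)
river: ρ → (-34,32,7)
river: ρ → (7,38,-19)
closes: descent 2, river 8
min |a| on river = 2

2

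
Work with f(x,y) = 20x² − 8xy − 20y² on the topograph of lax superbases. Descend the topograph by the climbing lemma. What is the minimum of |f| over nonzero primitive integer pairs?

descent: ρ → (-20,8,20)  [lands on river]
river: ρ → (20,32,-8)
river: ρ → (-8,32,20)
river: ρ → (20,8,-20)
river: ρ → (-20,32,8)
river: ρ → (8,32,-20)
closes: descent 1, river 6
min |a| on river = 8

8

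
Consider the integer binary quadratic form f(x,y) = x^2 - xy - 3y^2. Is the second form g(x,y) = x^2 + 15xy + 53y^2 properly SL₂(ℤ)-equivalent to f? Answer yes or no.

D₁ = 13, D₂ = 13
river cycle of f (length 2): (1, 3, -1), (-1, 3, 1)
river cycle of g (length 2): (1, 3, -1), (-1, 3, 1)
cycles coincide ⇒ equivalent

yes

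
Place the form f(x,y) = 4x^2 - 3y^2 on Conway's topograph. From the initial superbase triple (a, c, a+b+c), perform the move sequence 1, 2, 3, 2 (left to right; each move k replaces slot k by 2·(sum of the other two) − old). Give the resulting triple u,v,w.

start (4,-3,1) = (f(1,0),f(0,1),f(1,1))
replace slot 1: 2·((-3)+1) − 4 = -8 → (-8,-3,1)
replace slot 2: 2·((-8)+1) − (-3) = -11 → (-8,-11,1)
replace slot 3: 2·((-8)+(-11)) − 1 = -39 → (-8,-11,-39)
replace slot 2: 2·((-8)+(-39)) − (-11) = -83 → (-8,-83,-39)

-8,-83,-39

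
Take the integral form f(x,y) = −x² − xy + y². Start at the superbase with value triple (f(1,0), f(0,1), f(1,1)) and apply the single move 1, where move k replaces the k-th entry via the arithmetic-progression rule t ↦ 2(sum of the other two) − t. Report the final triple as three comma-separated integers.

start (-1,1,-1) = (f(1,0),f(0,1),f(1,1))
replace slot 1: 2·(1+(-1)) − (-1) = 1 → (1,1,-1)

1,1,-1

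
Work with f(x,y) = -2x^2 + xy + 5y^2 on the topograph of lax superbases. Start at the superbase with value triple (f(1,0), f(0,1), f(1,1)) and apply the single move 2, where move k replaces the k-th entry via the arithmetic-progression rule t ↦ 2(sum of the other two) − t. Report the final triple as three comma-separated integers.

start (-2,5,4) = (f(1,0),f(0,1),f(1,1))
replace slot 2: 2·((-2)+4) − 5 = -1 → (-2,-1,4)

-2,-1,4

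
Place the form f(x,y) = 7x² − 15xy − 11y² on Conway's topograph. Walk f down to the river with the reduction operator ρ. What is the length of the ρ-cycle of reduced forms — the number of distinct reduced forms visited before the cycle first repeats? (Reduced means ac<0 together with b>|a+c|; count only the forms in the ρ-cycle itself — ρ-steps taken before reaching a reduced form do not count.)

D = 533, ⌊√D⌋ = 23
descent: ρ → (-11,15,7)  [lands on river]
river: ρ → (7,13,-13)
river: ρ → (-13,13,7)
river: ρ → (7,15,-11)
river: ρ → (-11,7,11)
river: ρ → (11,15,-7)
river: ρ → (-7,13,13)
river: ρ → (13,13,-7)
river: ρ → (-7,15,11)
river: ρ → (11,7,-11)
ρ-cycle length = 10 (tail of 1 descent step not counted)

10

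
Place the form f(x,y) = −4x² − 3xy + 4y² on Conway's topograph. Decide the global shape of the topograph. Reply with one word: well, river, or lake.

D = b²−4ac = (-3)² − 4·(-4)·4 = 73
D > 0 non-square ⇒ indefinite ⇒ periodic river

river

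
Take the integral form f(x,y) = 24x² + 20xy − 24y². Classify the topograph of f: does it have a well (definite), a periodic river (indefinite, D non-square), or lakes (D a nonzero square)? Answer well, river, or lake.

D = b²−4ac = 20² − 4·24·(-24) = 2704
D = 52² is a perfect square ⇒ form factors over ℤ ⇒ lakes

lake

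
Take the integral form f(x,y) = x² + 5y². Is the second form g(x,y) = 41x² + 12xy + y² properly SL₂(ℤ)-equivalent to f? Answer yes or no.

D₁ = -20, D₂ = -20
f: reduced (well bottom): (1,0,5) with a≤c, −a<b≤a
g: flip: (41,12,1)→(1,-12,41)
g: translate: b→0 (≡-12 mod 2), so (1,-12,41)→(1,0,5)
g: reduced (well bottom): (1,0,5) with a≤c, −a<b≤a
reduced forms (1, 0, 5) vs (1, 0, 5) ⇒ equivalent

yes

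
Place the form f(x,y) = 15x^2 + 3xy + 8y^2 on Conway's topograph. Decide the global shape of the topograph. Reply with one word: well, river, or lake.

D = b²−4ac = 3² − 4·15·8 = -471
D < 0 ⇒ definite ⇒ every region one sign ⇒ single well

well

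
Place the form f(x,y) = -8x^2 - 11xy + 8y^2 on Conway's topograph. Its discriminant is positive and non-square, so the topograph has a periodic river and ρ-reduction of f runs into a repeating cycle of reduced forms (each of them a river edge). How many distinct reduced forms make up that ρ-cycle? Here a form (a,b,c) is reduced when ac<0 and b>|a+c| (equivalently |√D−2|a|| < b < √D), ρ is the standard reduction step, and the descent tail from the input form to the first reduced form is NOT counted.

D = 377, ⌊√D⌋ = 19
descent: ρ → (8,11,-8)  [lands on river]
river: ρ → (-8,5,11)
river: ρ → (11,17,-2)
river: ρ → (-2,19,2)
river: ρ → (2,17,-11)
river: ρ → (-11,5,8)
ρ-cycle length = 6 (tail of 1 descent step not counted)

6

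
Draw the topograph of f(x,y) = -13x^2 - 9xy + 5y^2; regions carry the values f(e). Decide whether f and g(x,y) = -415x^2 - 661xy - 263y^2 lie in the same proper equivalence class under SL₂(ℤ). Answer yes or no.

D₁ = 341, D₂ = 341
river cycle of f (length 6): (5, 9, -13), (-13, 17, 1), (1, 17, -13), (-13, 9, 5), (5, 11, -11), (-11, 11, 5)
river cycle of g (length 6): (5, 9, -13), (-13, 17, 1), (1, 17, -13), (-13, 9, 5), (5, 11, -11), (-11, 11, 5)
cycles coincide ⇒ equivalent

yes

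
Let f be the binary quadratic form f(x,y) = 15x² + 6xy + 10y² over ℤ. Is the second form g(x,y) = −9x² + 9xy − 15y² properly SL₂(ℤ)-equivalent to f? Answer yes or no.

D₁ = -564, D₂ = -459
discriminants differ ⇒ not SL₂(ℤ)-equivalent

no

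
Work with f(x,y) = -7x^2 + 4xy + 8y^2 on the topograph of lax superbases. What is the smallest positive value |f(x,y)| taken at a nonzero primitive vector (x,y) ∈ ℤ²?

river: ρ → (8,12,-3)
river: ρ → (-3,12,8)
river: ρ → (8,4,-7)
river: ρ → (-7,10,5)
river: ρ → (5,10,-7)
river: ρ → (-7,4,8)
closes: descent 0, river 6
min |a| on river = 3

3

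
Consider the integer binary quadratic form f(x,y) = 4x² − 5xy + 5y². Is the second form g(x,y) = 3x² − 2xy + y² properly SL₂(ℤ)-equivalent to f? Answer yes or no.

D₁ = -55, D₂ = -8
discriminants differ ⇒ not SL₂(ℤ)-equivalent

no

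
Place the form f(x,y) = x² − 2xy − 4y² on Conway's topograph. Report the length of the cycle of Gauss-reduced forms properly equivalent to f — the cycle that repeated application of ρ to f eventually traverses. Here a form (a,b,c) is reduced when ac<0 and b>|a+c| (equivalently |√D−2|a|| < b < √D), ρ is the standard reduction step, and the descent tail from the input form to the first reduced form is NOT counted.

D = 20, ⌊√D⌋ = 4
descent: ρ → (-4,2,1)
descent: ρ → (1,4,-1)  [lands on river]
river: ρ → (-1,4,1)
ρ-cycle length = 2 (tail of 2 descent steps not counted)

2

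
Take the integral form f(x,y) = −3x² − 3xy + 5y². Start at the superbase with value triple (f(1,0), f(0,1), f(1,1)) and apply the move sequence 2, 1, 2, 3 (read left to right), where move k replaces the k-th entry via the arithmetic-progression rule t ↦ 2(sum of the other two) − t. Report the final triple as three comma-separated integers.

start (-3,5,-1) = (f(1,0),f(0,1),f(1,1))
replace slot 2: 2·((-3)+(-1)) − 5 = -13 → (-3,-13,-1)
replace slot 1: 2·((-13)+(-1)) − (-3) = -25 → (-25,-13,-1)
replace slot 2: 2·((-25)+(-1)) − (-13) = -39 → (-25,-39,-1)
replace slot 3: 2·((-25)+(-39)) − (-1) = -127 → (-25,-39,-127)

-25,-39,-127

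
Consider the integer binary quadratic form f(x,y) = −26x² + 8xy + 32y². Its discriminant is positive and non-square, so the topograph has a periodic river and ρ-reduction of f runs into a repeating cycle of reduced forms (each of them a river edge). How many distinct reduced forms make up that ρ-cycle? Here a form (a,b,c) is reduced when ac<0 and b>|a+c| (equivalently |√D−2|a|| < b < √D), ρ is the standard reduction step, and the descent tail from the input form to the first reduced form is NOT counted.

D = 3392, ⌊√D⌋ = 58
river: ρ → (32,56,-2)
river: ρ → (-2,56,32)
river: ρ → (32,8,-26)
river: ρ → (-26,44,14)
river: ρ → (14,40,-32)
river: ρ → (-32,24,22)
river: ρ → (22,20,-34)
river: ρ → (-34,48,8)
river: ρ → (8,48,-34)
river: ρ → (-34,20,22)
river: ρ → (22,24,-32)
river: ρ → (-32,40,14)
river: ρ → (14,44,-26)
river: ρ → (-26,8,32)
ρ-cycle length = 14 (tail of 0 descent steps not counted)

14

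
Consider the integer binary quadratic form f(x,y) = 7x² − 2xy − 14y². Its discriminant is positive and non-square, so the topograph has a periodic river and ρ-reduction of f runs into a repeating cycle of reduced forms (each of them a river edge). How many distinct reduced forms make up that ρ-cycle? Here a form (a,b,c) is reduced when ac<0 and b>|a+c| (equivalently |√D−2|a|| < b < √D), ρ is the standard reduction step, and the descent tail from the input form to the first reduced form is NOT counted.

D = 396, ⌊√D⌋ = 19
descent: ρ → (-14,2,7)
descent: ρ → (7,12,-9)  [lands on river]
river: ρ → (-9,6,10)
river: ρ → (10,14,-5)
river: ρ → (-5,16,7)
ρ-cycle length = 4 (tail of 2 descent steps not counted)

4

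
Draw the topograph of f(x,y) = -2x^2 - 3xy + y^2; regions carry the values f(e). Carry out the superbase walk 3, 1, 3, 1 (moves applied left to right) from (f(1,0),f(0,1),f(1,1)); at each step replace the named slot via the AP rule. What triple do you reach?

start (-2,1,-4) = (f(1,0),f(0,1),f(1,1))
replace slot 3: 2·((-2)+1) − (-4) = 2 → (-2,1,2)
replace slot 1: 2·(1+2) − (-2) = 8 → (8,1,2)
replace slot 3: 2·(8+1) − 2 = 16 → (8,1,16)
replace slot 1: 2·(1+16) − 8 = 26 → (26,1,16)

26,1,16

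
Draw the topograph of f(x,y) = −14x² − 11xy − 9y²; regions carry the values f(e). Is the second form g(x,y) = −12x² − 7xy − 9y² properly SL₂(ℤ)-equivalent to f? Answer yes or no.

D₁ = -383, D₂ = -383
f is negative-definite; reduce −f:
−f: flip: (14,11,9)→(9,-11,14)
−f: translate: b→7 (≡-11 mod 18), so (9,-11,14)→(9,7,12)
−f: reduced (well bottom): (9,7,12) with a≤c, −a<b≤a
flip sign back: reduced form of f is (-9,-7,-12)
g is negative-definite; reduce −g:
−g: flip: (12,7,9)→(9,-7,12)
−g: reduced (well bottom): (9,-7,12) with a≤c, −a<b≤a
flip sign back: reduced form of g is (-9,7,-12)
reduced forms (-9, -7, -12) vs (-9, 7, -12) ⇒ inequivalent

no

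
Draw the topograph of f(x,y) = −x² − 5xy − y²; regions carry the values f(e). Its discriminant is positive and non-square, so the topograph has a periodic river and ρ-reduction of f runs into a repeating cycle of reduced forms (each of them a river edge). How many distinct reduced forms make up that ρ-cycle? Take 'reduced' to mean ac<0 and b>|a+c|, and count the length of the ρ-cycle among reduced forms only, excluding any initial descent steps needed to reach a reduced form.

D = 21, ⌊√D⌋ = 4
descent: ρ → (-1,3,3)  [lands on river]
river: ρ → (3,3,-1)
ρ-cycle length = 2 (tail of 1 descent step not counted)

2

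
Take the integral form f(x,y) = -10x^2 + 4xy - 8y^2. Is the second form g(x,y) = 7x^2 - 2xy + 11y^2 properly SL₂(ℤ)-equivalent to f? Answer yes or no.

D₁ = -304, D₂ = -304
f is negative-definite; reduce −f:
−f: flip: (10,-4,8)→(8,4,10)
−f: reduced (well bottom): (8,4,10) with a≤c, −a<b≤a
flip sign back: reduced form of f is (-8,-4,-10)
g: reduced (well bottom): (7,-2,11) with a≤c, −a<b≤a
reduced forms (-8, -4, -10) vs (7, -2, 11) ⇒ inequivalent

no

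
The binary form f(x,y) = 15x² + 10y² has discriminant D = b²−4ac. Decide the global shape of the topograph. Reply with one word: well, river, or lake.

D = b²−4ac = 0² − 4·15·10 = -600
D < 0 ⇒ definite ⇒ every region one sign ⇒ single well

well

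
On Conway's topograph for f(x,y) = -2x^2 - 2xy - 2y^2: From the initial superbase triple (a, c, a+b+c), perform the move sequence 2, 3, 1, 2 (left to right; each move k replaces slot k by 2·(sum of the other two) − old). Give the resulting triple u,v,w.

start (-2,-2,-6) = (f(1,0),f(0,1),f(1,1))
replace slot 2: 2·((-2)+(-6)) − (-2) = -14 → (-2,-14,-6)
replace slot 3: 2·((-2)+(-14)) − (-6) = -26 → (-2,-14,-26)
replace slot 1: 2·((-14)+(-26)) − (-2) = -78 → (-78,-14,-26)
replace slot 2: 2·((-78)+(-26)) − (-14) = -194 → (-78,-194,-26)

-78,-194,-26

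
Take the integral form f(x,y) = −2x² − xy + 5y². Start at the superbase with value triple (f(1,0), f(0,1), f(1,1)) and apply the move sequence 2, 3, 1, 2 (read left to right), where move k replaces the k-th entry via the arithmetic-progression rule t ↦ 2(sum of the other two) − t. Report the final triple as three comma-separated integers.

start (-2,5,2) = (f(1,0),f(0,1),f(1,1))
replace slot 2: 2·((-2)+2) − 5 = -5 → (-2,-5,2)
replace slot 3: 2·((-2)+(-5)) − 2 = -16 → (-2,-5,-16)
replace slot 1: 2·((-5)+(-16)) − (-2) = -40 → (-40,-5,-16)
replace slot 2: 2·((-40)+(-16)) − (-5) = -107 → (-40,-107,-16)

-40,-107,-16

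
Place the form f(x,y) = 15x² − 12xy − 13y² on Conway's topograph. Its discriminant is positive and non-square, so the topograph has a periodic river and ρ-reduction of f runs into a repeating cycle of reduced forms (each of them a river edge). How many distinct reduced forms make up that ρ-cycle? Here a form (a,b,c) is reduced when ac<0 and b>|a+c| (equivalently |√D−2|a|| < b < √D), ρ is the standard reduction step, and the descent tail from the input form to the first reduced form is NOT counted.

D = 924, ⌊√D⌋ = 30
descent: ρ → (-13,12,15)  [lands on river]
river: ρ → (15,18,-10)
river: ρ → (-10,22,11)
river: ρ → (11,22,-10)
river: ρ → (-10,18,15)
river: ρ → (15,12,-13)
river: ρ → (-13,14,14)
river: ρ → (14,14,-13)
ρ-cycle length = 8 (tail of 1 descent step not counted)

8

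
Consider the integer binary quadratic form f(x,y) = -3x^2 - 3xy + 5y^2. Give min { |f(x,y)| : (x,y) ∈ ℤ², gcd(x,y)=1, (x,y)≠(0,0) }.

descent: ρ → (5,3,-3)  [lands on river]
river: ρ → (-3,3,5)
river: ρ → (5,7,-1)
river: ρ → (-1,7,5)
closes: descent 1, river 4
min |a| on river = 1

1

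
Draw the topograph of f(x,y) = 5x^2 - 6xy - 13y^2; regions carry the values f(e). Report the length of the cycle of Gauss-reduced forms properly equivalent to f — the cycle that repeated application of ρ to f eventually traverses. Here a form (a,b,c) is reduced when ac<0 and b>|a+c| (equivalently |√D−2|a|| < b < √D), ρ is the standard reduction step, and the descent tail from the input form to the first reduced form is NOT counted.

D = 296, ⌊√D⌋ = 17
descent: ρ → (-13,6,5)
descent: ρ → (5,14,-5)  [lands on river]
river: ρ → (-5,16,2)
river: ρ → (2,16,-5)
river: ρ → (-5,14,5)
river: ρ → (5,16,-2)
river: ρ → (-2,16,5)
ρ-cycle length = 6 (tail of 2 descent steps not counted)

6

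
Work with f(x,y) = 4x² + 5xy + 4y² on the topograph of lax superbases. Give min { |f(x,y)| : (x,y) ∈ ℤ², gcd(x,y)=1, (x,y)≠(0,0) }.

translate: b→-3 (≡5 mod 8), so (4,5,4)→(4,-3,3)
flip: (4,-3,3)→(3,3,4)
reduced (well bottom): (3,3,4) with a≤c, −a<b≤a
well minimum = a = 3

3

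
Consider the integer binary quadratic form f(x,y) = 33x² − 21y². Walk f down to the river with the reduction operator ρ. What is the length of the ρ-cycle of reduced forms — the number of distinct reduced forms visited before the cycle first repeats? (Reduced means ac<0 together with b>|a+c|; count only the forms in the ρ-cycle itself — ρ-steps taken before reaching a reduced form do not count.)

D = 2772, ⌊√D⌋ = 52
descent: ρ → (-21,42,12)  [lands on river]
river: ρ → (12,30,-39)
river: ρ → (-39,48,3)
river: ρ → (3,48,-39)
river: ρ → (-39,30,12)
river: ρ → (12,42,-21)
ρ-cycle length = 6 (tail of 1 descent step not counted)

6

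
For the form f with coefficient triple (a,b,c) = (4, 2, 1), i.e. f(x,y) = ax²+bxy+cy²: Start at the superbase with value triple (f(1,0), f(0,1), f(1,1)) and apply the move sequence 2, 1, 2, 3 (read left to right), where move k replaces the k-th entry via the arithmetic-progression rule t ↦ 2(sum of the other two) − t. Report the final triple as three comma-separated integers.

start (4,1,7) = (f(1,0),f(0,1),f(1,1))
replace slot 2: 2·(4+7) − 1 = 21 → (4,21,7)
replace slot 1: 2·(21+7) − 4 = 52 → (52,21,7)
replace slot 2: 2·(52+7) − 21 = 97 → (52,97,7)
replace slot 3: 2·(52+97) − 7 = 291 → (52,97,291)

52,97,291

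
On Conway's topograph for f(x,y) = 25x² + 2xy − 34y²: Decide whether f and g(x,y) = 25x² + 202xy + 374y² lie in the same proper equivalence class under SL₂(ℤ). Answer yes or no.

D₁ = 3404, D₂ = 3404
river cycle of f (length 12): (25, 52, -7), (-7, 46, 46), (46, 46, -7), (-7, 52, 25), (25, 48, -11), (-11, 40, 41), (41, 42, -10), (-10, 58, 1), (1, 58, -10), (-10, 42, 41), … (2 more)
river cycle of g (length 12): (25, 52, -7), (-7, 46, 46), (46, 46, -7), (-7, 52, 25), (25, 48, -11), (-11, 40, 41), (41, 42, -10), (-10, 58, 1), (1, 58, -10), (-10, 42, 41), … (2 more)
cycles coincide ⇒ equivalent

yes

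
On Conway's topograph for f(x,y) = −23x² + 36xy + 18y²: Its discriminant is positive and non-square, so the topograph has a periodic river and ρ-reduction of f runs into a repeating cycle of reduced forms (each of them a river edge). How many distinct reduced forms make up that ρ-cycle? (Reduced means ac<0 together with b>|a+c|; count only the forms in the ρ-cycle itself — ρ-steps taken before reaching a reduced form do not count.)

D = 2952, ⌊√D⌋ = 54
river: ρ → (18,36,-23)
river: ρ → (-23,10,31)
river: ρ → (31,52,-2)
river: ρ → (-2,52,31)
river: ρ → (31,10,-23)
river: ρ → (-23,36,18)
ρ-cycle length = 6 (tail of 0 descent steps not counted)

6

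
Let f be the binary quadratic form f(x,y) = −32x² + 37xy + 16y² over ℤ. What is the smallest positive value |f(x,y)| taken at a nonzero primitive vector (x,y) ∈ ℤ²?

river: ρ → (16,27,-42)
river: ρ → (-42,57,1)
river: ρ → (1,57,-42)
river: ρ → (-42,27,16)
river: ρ → (16,37,-32)
river: ρ → (-32,27,21)
river: ρ → (21,57,-2)
river: ρ → (-2,55,49)
river: ρ → (49,43,-8)
river: ρ → (-8,53,19)
river: ρ → (19,23,-38)
river: ρ → (-38,53,4)
river: ρ → (4,51,-51)
river: ρ → (-51,51,4)
river: ρ → (4,53,-38)
river: ρ → (-38,23,19)
river: ρ → (19,53,-8)
river: ρ → (-8,43,49)
river: ρ → (49,55,-2)
river: ρ → (-2,57,21)
river: ρ → (21,27,-32)
river: ρ → (-32,37,16)
closes: descent 0, river 22
min |a| on river = 1

1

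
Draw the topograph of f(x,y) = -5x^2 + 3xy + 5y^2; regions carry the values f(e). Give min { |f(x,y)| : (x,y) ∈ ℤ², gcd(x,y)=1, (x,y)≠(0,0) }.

river: ρ → (5,7,-3)
river: ρ → (-3,5,7)
river: ρ → (7,9,-1)
river: ρ → (-1,9,7)
river: ρ → (7,5,-3)
river: ρ → (-3,7,5)
river: ρ → (5,3,-5)
river: ρ → (-5,7,3)
river: ρ → (3,5,-7)
river: ρ → (-7,9,1)
river: ρ → (1,9,-7)
river: ρ → (-7,5,3)
river: ρ → (3,7,-5)
river: ρ → (-5,3,5)
closes: descent 0, river 14
min |a| on river = 1

1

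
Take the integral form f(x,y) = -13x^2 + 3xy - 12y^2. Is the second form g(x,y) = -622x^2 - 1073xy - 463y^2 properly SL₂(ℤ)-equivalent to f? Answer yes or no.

D₁ = -615, D₂ = -615
f is negative-definite; reduce −f:
−f: flip: (13,-3,12)→(12,3,13)
−f: reduced (well bottom): (12,3,13) with a≤c, −a<b≤a
flip sign back: reduced form of f is (-12,-3,-13)
g is negative-definite; reduce −g:
−g: translate: b→-171 (≡1073 mod 1244), so (622,1073,463)→(622,-171,12)
−g: flip: (622,-171,12)→(12,171,622)
−g: translate: b→3 (≡171 mod 24), so (12,171,622)→(12,3,13)
−g: reduced (well bottom): (12,3,13) with a≤c, −a<b≤a
flip sign back: reduced form of g is (-12,-3,-13)
reduced forms (-12, -3, -13) vs (-12, -3, -13) ⇒ equivalent

yes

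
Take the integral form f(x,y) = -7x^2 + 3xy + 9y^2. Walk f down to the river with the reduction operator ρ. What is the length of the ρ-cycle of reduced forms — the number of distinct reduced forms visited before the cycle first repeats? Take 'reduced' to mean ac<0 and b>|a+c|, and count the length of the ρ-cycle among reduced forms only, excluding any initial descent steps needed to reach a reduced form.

D = 261, ⌊√D⌋ = 16
river: ρ → (9,15,-1)
river: ρ → (-1,15,9)
river: ρ → (9,3,-7)
river: ρ → (-7,11,5)
river: ρ → (5,9,-9)
river: ρ → (-9,9,5)
river: ρ → (5,11,-7)
river: ρ → (-7,3,9)
ρ-cycle length = 8 (tail of 0 descent steps not counted)

8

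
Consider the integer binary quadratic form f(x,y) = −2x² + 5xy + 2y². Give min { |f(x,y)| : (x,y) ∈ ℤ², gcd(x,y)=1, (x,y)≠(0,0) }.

river: ρ → (2,3,-4)
river: ρ → (-4,5,1)
river: ρ → (1,5,-4)
river: ρ → (-4,3,2)
river: ρ → (2,5,-2)
river: ρ → (-2,3,4)
river: ρ → (4,5,-1)
river: ρ → (-1,5,4)
river: ρ → (4,3,-2)
river: ρ → (-2,5,2)
closes: descent 0, river 10
min |a| on river = 1

1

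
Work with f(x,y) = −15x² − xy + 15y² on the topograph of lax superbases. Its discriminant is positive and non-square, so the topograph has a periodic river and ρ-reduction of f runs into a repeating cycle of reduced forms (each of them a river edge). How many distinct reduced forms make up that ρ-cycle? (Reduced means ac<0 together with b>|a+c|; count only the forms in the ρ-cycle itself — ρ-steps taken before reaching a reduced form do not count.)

D = 901, ⌊√D⌋ = 30
descent: ρ → (15,1,-15)  [lands on river]
river: ρ → (-15,29,1)
river: ρ → (1,29,-15)
river: ρ → (-15,1,15)
river: ρ → (15,29,-1)
river: ρ → (-1,29,15)
ρ-cycle length = 6 (tail of 1 descent step not counted)

6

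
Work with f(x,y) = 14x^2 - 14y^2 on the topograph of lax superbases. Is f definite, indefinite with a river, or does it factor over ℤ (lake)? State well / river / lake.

D = b²−4ac = 0² − 4·14·(-14) = 784
D = 28² is a perfect square ⇒ form factors over ℤ ⇒ lakes

lake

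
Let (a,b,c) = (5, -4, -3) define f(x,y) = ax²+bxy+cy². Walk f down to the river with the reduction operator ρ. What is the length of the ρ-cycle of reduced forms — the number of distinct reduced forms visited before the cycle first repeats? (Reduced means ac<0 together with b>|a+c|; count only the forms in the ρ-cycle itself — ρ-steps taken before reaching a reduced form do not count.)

D = 76, ⌊√D⌋ = 8
descent: ρ → (-3,4,5)  [lands on river]
river: ρ → (5,6,-2)
river: ρ → (-2,6,5)
river: ρ → (5,4,-3)
river: ρ → (-3,8,1)
river: ρ → (1,8,-3)
ρ-cycle length = 6 (tail of 1 descent step not counted)

6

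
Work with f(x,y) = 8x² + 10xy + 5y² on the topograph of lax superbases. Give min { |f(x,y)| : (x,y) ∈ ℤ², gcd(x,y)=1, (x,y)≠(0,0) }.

translate: b→-6 (≡10 mod 16), so (8,10,5)→(8,-6,3)
flip: (8,-6,3)→(3,6,8)
translate: b→0 (≡6 mod 6), so (3,6,8)→(3,0,5)
reduced (well bottom): (3,0,5) with a≤c, −a<b≤a
well minimum = a = 3

3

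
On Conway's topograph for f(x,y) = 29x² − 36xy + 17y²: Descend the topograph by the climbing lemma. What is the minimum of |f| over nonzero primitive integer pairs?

translate: b→22 (≡-36 mod 58), so (29,-36,17)→(29,22,10)
flip: (29,22,10)→(10,-22,29)
translate: b→-2 (≡-22 mod 20), so (10,-22,29)→(10,-2,17)
reduced (well bottom): (10,-2,17) with a≤c, −a<b≤a
well minimum = a = 10

10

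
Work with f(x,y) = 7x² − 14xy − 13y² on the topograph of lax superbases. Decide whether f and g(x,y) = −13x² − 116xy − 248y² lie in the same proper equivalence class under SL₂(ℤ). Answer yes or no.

D₁ = 560, D₂ = 560
river cycle of f (length 6): (-13, 14, 7), (7, 14, -13), (-13, 12, 8), (8, 20, -5), (-5, 20, 8), (8, 12, -13)
river cycle of g (length 6): (-13, 14, 7), (7, 14, -13), (-13, 12, 8), (8, 20, -5), (-5, 20, 8), (8, 12, -13)
cycles coincide ⇒ equivalent

yes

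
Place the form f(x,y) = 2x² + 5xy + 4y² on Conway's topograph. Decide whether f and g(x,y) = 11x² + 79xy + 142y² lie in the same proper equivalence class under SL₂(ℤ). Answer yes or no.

D₁ = -7, D₂ = -7
f: translate: b→1 (≡5 mod 4), so (2,5,4)→(2,1,1)
f: flip: (2,1,1)→(1,-1,2)
f: translate: b→1 (≡-1 mod 2), so (1,-1,2)→(1,1,2)
f: reduced (well bottom): (1,1,2) with a≤c, −a<b≤a
g: translate: b→-9 (≡79 mod 22), so (11,79,142)→(11,-9,2)
g: flip: (11,-9,2)→(2,9,11)
g: translate: b→1 (≡9 mod 4), so (2,9,11)→(2,1,1)
g: flip: (2,1,1)→(1,-1,2)
g: translate: b→1 (≡-1 mod 2), so (1,-1,2)→(1,1,2)
g: reduced (well bottom): (1,1,2) with a≤c, −a<b≤a
reduced forms (1, 1, 2) vs (1, 1, 2) ⇒ equivalent

yes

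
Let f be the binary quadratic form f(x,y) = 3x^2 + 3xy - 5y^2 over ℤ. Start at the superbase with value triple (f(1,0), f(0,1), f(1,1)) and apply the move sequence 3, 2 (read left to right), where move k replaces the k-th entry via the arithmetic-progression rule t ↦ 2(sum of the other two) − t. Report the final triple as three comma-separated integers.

start (3,-5,1) = (f(1,0),f(0,1),f(1,1))
replace slot 3: 2·(3+(-5)) − 1 = -5 → (3,-5,-5)
replace slot 2: 2·(3+(-5)) − (-5) = 1 → (3,1,-5)

3,1,-5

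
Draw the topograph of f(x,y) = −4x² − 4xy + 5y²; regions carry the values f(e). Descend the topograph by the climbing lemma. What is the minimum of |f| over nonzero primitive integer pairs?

descent: ρ → (5,4,-4)  [lands on river]
river: ρ → (-4,4,5)
river: ρ → (5,6,-3)
river: ρ → (-3,6,5)
closes: descent 1, river 4
min |a| on river = 3

3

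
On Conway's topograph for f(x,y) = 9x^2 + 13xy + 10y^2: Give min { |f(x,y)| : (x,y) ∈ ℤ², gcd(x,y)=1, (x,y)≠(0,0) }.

translate: b→-5 (≡13 mod 18), so (9,13,10)→(9,-5,6)
flip: (9,-5,6)→(6,5,9)
reduced (well bottom): (6,5,9) with a≤c, −a<b≤a
well minimum = a = 6

6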